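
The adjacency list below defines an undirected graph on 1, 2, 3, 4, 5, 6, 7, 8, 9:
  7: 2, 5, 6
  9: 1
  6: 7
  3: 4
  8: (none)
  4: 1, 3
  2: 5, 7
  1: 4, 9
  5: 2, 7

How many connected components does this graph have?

From 1: component {1, 3, 4, 9}.
From 2: component {2, 5, 6, 7}.
From 8: component {8}.
That's 3 components.

3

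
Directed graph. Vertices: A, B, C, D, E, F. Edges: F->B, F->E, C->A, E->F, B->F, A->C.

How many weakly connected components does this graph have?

From A: component {A, C}.
From B: component {B, E, F}.
From D: component {D}.
That's 3 components.

3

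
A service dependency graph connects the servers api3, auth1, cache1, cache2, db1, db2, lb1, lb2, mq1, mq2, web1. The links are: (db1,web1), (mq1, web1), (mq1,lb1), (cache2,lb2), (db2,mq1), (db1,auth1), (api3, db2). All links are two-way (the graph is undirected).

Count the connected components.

4

From api3: component {api3, auth1, db1, db2, lb1, mq1, web1}.
From cache1: component {cache1}.
From cache2: component {cache2, lb2}.
From mq2: component {mq2}.
That's 4 components.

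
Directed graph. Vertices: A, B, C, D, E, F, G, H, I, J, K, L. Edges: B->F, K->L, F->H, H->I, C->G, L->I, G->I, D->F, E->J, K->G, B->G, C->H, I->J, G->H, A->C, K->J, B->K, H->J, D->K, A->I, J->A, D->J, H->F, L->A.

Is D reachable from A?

Explore from A.
Distance 1: reach C, I.
Distance 2: reach G, H, J.
Distance 3: reach F.
The search from A is exhausted; no directed path reaches D.

No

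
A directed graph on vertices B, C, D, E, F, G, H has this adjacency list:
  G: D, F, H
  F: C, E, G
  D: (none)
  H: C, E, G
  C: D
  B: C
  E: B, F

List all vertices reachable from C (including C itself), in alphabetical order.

Start at C.
Its neighbours: D.
Nothing further is reachable.

C, D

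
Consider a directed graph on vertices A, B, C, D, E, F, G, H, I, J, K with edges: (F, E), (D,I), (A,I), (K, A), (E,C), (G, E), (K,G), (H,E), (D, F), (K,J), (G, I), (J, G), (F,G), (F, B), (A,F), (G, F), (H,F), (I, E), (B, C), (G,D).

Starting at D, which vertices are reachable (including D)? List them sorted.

B, C, D, E, F, G, I

Start at D.
Its neighbours: F, I.
Then their neighbours: B, E, G.
Then next layer: C.
Nothing further is reachable.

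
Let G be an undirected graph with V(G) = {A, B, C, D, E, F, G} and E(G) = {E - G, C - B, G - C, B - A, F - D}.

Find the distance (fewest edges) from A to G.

Distance 0: A.
Distance 1: B.
Distance 2: C.
Distance 3: G — contains G.

3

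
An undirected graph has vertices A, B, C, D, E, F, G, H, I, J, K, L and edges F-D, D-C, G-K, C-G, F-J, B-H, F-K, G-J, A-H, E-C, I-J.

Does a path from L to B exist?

L has no edges, so nothing is reachable from it.

No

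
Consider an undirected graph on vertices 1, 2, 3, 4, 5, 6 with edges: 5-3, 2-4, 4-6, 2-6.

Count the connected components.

3

From 1: component {1}.
From 2: component {2, 4, 6}.
From 3: component {3, 5}.
That's 3 components.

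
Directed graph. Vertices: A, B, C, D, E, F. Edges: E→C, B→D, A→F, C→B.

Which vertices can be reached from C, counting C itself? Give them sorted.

B, C, D

Start at C.
Its neighbours: B.
Then their neighbours: D.
Nothing further is reachable.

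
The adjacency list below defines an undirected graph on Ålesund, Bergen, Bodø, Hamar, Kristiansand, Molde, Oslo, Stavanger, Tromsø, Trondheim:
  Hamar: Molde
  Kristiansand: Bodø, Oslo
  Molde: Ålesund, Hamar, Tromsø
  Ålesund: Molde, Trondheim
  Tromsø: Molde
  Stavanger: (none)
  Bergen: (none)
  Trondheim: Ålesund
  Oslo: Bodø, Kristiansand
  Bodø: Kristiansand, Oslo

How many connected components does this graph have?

4

From Ålesund: component {Ålesund, Hamar, Molde, Tromsø, Trondheim}.
From Bergen: component {Bergen}.
From Bodø: component {Bodø, Kristiansand, Oslo}.
From Stavanger: component {Stavanger}.
That's 4 components.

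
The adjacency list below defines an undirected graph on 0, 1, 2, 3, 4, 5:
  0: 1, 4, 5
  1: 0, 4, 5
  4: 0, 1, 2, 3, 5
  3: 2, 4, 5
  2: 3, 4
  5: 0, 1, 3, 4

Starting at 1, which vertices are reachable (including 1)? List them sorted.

Start at 1.
Its neighbours: 0, 4, 5.
Then their neighbours: 2, 3.
Every vertex is now reached.

0, 1, 2, 3, 4, 5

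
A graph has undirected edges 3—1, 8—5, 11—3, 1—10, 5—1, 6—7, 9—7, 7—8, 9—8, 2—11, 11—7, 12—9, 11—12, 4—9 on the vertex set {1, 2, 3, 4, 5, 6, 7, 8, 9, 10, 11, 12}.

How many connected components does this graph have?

From 1: component {1, 2, 3, 4, 5, 6, 7, 8, 9, 10, 11, 12}.
That's 1 component.

1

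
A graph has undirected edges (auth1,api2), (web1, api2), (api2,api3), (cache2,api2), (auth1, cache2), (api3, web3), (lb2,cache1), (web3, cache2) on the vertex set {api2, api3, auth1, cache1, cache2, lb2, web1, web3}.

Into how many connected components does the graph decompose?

From api2: component {api2, api3, auth1, cache2, web1, web3}.
From cache1: component {cache1, lb2}.
That's 2 components.

2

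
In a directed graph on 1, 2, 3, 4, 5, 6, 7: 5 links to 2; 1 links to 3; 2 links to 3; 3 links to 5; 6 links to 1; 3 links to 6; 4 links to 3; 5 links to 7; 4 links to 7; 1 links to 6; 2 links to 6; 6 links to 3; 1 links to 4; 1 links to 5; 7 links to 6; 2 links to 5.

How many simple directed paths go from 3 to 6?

3

3→5→2→6
3→5→7→6
3→6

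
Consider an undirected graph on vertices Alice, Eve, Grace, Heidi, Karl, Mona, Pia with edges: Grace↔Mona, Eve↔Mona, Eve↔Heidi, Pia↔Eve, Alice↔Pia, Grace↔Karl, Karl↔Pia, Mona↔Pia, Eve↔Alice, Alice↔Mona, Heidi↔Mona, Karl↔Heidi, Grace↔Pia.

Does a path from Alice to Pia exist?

Yes

Explore from Alice.
Distance 1: reach Eve, Mona, Pia.
Found Pia.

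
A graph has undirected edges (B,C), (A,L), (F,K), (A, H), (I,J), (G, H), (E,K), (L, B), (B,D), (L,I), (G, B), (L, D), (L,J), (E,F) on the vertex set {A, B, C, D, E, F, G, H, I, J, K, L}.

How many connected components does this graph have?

From A: component {A, B, C, D, G, H, I, J, L}.
From E: component {E, F, K}.
That's 2 components.

2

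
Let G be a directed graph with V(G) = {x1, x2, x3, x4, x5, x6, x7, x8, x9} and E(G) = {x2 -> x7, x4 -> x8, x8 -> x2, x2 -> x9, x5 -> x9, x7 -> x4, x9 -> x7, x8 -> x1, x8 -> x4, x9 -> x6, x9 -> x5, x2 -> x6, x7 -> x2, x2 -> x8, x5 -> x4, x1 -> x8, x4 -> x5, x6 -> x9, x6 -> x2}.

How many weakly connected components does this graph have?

From x1: component {x1, x2, x4, x5, x6, x7, x8, x9}.
From x3: component {x3}.
That's 2 components.

2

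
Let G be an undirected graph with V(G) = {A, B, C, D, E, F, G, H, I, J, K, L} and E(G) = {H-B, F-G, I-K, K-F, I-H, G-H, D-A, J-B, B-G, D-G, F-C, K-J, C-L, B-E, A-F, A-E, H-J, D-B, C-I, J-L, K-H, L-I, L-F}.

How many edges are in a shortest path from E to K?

Distance 0: E.
Distance 1: A, B.
Distance 2: D, F, G, H, J.
Distance 3: C, I, K, L — contains K.

3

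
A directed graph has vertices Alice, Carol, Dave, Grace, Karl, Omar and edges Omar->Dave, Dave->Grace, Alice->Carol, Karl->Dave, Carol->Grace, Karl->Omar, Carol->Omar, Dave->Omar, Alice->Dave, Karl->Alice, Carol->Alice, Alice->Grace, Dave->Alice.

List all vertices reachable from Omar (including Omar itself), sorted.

Start at Omar.
Its neighbours: Dave.
Then their neighbours: Alice, Grace.
Then next layer: Carol.
Nothing further is reachable.

Alice, Carol, Dave, Grace, Omar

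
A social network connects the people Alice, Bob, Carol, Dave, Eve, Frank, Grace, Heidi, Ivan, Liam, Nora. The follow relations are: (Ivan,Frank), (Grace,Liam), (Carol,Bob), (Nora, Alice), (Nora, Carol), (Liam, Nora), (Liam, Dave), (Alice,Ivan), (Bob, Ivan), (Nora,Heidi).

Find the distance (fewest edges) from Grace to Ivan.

Distance 0: Grace.
Distance 1: Liam.
Distance 2: Dave, Nora.
Distance 3: Alice, Carol, Heidi.
Distance 4: Bob, Ivan — contains Ivan.

4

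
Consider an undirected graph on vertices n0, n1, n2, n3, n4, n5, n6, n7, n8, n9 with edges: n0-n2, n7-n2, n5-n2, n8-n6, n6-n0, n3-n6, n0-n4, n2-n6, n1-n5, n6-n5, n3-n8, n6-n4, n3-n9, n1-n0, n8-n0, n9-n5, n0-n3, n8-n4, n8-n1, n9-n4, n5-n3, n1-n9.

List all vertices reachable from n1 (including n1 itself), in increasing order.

n0, n1, n2, n3, n4, n5, n6, n7, n8, n9

Start at n1.
Its neighbours: n0, n5, n8, n9.
Then their neighbours: n2, n3, n4, n6.
Then next layer: n7.
Every vertex is now reached.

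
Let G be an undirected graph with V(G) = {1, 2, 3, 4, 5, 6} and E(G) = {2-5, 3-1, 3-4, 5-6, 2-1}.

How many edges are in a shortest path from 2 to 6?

Distance 0: 2.
Distance 1: 1, 5.
Distance 2: 3, 6 — contains 6.

2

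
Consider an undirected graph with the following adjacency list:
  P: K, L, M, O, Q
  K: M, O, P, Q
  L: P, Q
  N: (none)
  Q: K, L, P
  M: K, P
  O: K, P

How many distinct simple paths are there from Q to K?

Q–K
Q–L–P–K
Q–L–P–M–K
Q–L–P–O–K
Q–P–K
Q–P–M–K
Q–P–O–K

7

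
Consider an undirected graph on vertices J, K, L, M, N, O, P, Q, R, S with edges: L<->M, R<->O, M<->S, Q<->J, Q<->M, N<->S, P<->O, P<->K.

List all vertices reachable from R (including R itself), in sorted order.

K, O, P, R

Start at R.
Its neighbours: O.
Then their neighbours: P.
Then next layer: K.
Nothing further is reachable.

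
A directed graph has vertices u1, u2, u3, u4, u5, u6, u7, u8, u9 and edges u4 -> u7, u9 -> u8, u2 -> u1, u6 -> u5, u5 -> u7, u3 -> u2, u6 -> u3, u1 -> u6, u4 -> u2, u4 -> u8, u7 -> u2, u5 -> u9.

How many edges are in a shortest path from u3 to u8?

6

Distance 0: u3.
Distance 1: u2.
Distance 2: u1.
Distance 3: u6.
Distance 4: u5.
Distance 5: u7, u9.
Distance 6: u8 — contains u8.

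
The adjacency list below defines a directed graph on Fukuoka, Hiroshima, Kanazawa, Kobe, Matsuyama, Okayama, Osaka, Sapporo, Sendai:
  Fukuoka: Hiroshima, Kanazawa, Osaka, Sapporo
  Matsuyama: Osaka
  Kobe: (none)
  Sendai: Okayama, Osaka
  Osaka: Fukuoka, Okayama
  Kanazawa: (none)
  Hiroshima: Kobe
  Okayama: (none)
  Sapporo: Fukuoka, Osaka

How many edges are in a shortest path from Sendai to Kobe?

Distance 0: Sendai.
Distance 1: Okayama, Osaka.
Distance 2: Fukuoka.
Distance 3: Hiroshima, Kanazawa, Sapporo.
Distance 4: Kobe — contains Kobe.

4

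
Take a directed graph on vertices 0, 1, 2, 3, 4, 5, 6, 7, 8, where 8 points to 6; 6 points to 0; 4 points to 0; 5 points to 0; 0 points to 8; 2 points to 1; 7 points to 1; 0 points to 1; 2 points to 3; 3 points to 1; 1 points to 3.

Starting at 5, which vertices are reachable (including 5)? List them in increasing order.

Start at 5.
Its neighbours: 0.
Then their neighbours: 1, 8.
Then next layer: 3, 6.
Nothing further is reachable.

0, 1, 3, 5, 6, 8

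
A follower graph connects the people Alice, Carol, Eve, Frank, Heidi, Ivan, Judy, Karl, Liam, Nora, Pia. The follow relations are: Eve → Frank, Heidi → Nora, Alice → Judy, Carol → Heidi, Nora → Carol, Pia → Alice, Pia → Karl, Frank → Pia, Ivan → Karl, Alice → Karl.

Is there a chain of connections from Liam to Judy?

No

Liam has no outgoing edges, so nothing is reachable from it.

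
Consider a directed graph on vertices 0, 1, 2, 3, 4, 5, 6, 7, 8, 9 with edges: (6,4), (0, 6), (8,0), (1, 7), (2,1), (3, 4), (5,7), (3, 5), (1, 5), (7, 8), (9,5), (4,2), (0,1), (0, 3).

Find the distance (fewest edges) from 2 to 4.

Distance 0: 2.
Distance 1: 1.
Distance 2: 5, 7.
Distance 3: 8.
Distance 4: 0.
Distance 5: 3, 6.
Distance 6: 4 — contains 4.

6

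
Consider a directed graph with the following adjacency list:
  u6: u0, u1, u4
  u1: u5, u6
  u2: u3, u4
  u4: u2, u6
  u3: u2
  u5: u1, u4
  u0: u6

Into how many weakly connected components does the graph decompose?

From u0: component {u0, u1, u2, u3, u4, u5, u6}.
That's 1 component.

1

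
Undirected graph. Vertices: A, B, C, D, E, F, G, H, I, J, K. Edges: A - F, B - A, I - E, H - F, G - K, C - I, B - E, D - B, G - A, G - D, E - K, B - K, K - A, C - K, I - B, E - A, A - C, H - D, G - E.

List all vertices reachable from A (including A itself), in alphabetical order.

A, B, C, D, E, F, G, H, I, K

Start at A.
Its neighbours: B, C, E, F, G, K.
Then their neighbours: D, H, I.
Nothing further is reachable.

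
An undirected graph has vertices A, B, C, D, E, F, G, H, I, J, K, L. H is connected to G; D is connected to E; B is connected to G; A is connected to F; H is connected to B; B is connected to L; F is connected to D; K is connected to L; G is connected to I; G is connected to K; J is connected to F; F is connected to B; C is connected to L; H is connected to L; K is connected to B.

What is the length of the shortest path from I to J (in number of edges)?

4

Distance 0: I.
Distance 1: G.
Distance 2: B, H, K.
Distance 3: F, L.
Distance 4: A, C, D, J — contains J.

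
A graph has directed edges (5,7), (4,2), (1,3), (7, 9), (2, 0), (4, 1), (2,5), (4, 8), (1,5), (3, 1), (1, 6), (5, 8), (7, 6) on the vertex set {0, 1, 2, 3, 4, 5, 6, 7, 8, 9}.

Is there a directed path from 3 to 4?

Explore from 3.
Distance 1: reach 1.
Distance 2: reach 5, 6.
Distance 3: reach 7, 8.
Distance 4: reach 9.
The search from 3 is exhausted; no directed path reaches 4.

No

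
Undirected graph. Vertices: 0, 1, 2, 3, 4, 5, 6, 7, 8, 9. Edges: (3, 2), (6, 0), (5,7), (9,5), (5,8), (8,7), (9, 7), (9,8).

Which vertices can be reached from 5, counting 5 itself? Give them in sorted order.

Start at 5.
Its neighbours: 7, 8, 9.
Nothing further is reachable.

5, 7, 8, 9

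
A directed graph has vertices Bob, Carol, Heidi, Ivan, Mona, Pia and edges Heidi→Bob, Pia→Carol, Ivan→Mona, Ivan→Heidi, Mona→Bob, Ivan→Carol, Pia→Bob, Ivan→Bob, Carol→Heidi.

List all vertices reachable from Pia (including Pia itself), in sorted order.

Start at Pia.
Its neighbours: Bob, Carol.
Then their neighbours: Heidi.
Nothing further is reachable.

Bob, Carol, Heidi, Pia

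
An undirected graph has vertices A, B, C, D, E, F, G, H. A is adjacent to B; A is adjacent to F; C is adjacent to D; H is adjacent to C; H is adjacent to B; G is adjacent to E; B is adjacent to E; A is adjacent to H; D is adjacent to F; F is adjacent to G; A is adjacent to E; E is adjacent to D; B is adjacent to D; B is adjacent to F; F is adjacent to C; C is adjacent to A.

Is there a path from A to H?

Yes

Explore from A.
Distance 1: reach B, C, E, F, H.
Found H.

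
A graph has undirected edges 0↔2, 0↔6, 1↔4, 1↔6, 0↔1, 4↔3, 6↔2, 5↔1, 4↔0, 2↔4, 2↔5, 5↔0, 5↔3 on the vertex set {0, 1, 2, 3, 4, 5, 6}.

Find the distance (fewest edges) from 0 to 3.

2

Distance 0: 0.
Distance 1: 1, 2, 4, 5, 6.
Distance 2: 3 — contains 3.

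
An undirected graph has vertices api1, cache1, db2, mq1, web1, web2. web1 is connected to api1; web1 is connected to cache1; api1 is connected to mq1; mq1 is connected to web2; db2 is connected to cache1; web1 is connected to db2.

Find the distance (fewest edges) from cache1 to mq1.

Distance 0: cache1.
Distance 1: db2, web1.
Distance 2: api1.
Distance 3: mq1 — contains mq1.

3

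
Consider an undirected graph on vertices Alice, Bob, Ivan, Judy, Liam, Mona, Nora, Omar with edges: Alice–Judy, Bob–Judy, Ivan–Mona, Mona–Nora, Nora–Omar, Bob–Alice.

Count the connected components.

From Alice: component {Alice, Bob, Judy}.
From Ivan: component {Ivan, Mona, Nora, Omar}.
From Liam: component {Liam}.
That's 3 components.

3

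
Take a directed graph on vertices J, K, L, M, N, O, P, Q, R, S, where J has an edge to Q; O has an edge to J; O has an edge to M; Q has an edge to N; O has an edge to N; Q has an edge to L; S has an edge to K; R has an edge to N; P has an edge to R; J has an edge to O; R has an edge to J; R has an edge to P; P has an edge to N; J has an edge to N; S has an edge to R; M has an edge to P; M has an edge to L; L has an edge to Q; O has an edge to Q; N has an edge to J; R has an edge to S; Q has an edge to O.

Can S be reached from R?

Explore from R.
Distance 1: reach J, N, P, S.
Found S.

Yes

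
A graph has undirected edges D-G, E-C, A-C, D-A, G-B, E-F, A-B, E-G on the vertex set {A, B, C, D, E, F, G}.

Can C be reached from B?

Explore from B.
Distance 1: reach A, G.
Distance 2: reach C, D, E.
Found C.

Yes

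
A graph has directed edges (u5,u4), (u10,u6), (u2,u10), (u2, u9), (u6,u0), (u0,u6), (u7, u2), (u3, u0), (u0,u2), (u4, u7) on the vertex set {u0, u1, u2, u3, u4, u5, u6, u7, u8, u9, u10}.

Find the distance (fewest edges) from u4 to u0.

5

Distance 0: u4.
Distance 1: u7.
Distance 2: u2.
Distance 3: u9, u10.
Distance 4: u6.
Distance 5: u0 — contains u0.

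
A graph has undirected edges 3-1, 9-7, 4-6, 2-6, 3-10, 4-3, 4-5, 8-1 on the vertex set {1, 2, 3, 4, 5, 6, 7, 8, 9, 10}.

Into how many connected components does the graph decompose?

2

From 1: component {1, 2, 3, 4, 5, 6, 8, 10}.
From 7: component {7, 9}.
That's 2 components.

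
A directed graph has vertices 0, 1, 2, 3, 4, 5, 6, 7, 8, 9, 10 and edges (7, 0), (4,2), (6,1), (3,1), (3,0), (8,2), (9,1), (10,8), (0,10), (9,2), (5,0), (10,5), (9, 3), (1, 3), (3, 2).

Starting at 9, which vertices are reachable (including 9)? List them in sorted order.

Start at 9.
Its neighbours: 1, 2, 3.
Then their neighbours: 0.
Then next layer: 10.
Then next layer: 5, 8.
Nothing further is reachable.

0, 1, 2, 3, 5, 8, 9, 10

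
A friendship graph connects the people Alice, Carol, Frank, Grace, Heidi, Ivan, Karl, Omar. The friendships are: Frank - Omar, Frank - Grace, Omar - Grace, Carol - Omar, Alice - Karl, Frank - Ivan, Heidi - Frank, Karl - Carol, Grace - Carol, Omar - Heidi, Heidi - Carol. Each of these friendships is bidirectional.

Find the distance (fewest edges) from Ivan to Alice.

5

Distance 0: Ivan.
Distance 1: Frank.
Distance 2: Grace, Heidi, Omar.
Distance 3: Carol.
Distance 4: Karl.
Distance 5: Alice — contains Alice.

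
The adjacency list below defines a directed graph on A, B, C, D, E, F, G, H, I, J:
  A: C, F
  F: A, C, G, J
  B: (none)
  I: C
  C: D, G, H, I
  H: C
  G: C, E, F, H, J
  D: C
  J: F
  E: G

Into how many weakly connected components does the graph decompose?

From A: component {A, C, D, E, F, G, H, I, J}.
From B: component {B}.
That's 2 components.

2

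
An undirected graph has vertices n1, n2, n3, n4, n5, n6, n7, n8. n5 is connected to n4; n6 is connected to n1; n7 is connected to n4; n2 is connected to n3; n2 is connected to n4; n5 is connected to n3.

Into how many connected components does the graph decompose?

From n1: component {n1, n6}.
From n2: component {n2, n3, n4, n5, n7}.
From n8: component {n8}.
That's 3 components.

3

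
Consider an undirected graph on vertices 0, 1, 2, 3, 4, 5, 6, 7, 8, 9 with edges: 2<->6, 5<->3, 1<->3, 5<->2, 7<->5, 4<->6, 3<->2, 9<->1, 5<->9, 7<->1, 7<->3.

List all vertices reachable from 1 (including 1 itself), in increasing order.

1, 2, 3, 4, 5, 6, 7, 9

Start at 1.
Its neighbours: 3, 7, 9.
Then their neighbours: 2, 5.
Then next layer: 6.
Then next layer: 4.
Nothing further is reachable.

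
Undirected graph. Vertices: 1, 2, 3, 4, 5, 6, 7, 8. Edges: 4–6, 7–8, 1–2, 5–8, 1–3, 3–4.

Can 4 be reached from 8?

Explore from 8.
Distance 1: reach 5, 7.
The search is exhausted without reaching 4; it lies in a different component.

No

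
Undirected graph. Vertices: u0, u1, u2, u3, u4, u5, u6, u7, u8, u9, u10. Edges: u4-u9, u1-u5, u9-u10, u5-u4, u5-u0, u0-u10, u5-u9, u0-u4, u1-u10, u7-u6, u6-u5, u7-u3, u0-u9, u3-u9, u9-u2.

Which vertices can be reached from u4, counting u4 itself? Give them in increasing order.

u0, u1, u2, u3, u4, u5, u6, u7, u9, u10

Start at u4.
Its neighbours: u0, u5, u9.
Then their neighbours: u1, u2, u3, u6, u10.
Then next layer: u7.
Nothing further is reachable.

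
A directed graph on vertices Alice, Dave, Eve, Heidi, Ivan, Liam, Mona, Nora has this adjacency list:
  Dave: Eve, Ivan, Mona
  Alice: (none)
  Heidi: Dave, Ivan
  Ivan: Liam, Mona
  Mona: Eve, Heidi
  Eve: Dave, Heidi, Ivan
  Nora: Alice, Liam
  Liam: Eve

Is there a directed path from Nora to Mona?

Explore from Nora.
Distance 1: reach Alice, Liam.
Distance 2: reach Eve.
Distance 3: reach Dave, Heidi, Ivan.
Distance 4: reach Mona.
Found Mona.

Yes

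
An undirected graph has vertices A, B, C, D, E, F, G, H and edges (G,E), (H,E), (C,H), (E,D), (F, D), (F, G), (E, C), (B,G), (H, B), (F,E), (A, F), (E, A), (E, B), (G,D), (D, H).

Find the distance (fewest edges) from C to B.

Distance 0: C.
Distance 1: E, H.
Distance 2: A, B, D, F, G — contains B.

2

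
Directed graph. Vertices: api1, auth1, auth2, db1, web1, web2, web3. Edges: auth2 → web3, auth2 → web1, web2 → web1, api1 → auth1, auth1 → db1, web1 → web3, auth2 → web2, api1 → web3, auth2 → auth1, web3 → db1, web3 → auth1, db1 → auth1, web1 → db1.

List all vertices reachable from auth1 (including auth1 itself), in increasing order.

auth1, db1

Start at auth1.
Its neighbours: db1.
Nothing further is reachable.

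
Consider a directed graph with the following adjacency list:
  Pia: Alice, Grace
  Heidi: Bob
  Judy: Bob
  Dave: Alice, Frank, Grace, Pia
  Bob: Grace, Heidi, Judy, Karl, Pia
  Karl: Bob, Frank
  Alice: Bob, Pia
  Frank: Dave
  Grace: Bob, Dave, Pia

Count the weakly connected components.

From Alice: component {Alice, Bob, Dave, Frank, Grace, Heidi, Judy, Karl, Pia}.
That's 1 component.

1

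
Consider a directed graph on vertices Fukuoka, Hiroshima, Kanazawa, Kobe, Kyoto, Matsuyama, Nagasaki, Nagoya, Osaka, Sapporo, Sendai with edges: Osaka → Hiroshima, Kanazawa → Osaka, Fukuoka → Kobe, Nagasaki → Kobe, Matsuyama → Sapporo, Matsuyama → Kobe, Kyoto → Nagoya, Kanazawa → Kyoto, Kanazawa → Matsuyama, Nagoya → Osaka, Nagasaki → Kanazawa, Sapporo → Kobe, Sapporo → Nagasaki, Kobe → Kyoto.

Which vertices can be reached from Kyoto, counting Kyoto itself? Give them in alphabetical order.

Start at Kyoto.
Its neighbours: Nagoya.
Then their neighbours: Osaka.
Then next layer: Hiroshima.
Nothing further is reachable.

Hiroshima, Kyoto, Nagoya, Osaka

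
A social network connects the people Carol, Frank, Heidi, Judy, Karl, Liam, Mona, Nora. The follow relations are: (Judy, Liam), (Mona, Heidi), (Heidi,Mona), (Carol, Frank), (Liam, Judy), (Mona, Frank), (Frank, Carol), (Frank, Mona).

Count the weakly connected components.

4

From Carol: component {Carol, Frank, Heidi, Mona}.
From Judy: component {Judy, Liam}.
From Karl: component {Karl}.
From Nora: component {Nora}.
That's 4 components.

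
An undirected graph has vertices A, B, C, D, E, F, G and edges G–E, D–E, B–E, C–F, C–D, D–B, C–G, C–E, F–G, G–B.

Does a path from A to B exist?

No

A has no edges, so nothing is reachable from it.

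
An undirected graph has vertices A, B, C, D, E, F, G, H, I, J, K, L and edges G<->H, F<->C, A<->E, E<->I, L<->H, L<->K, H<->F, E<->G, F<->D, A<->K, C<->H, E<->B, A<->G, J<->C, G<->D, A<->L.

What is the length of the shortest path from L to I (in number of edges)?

3

Distance 0: L.
Distance 1: A, H, K.
Distance 2: C, E, F, G.
Distance 3: B, D, I, J — contains I.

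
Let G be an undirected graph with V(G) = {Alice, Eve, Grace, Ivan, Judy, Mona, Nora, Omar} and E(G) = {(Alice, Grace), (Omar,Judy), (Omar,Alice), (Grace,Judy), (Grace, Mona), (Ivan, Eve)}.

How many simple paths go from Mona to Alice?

Mona–Grace–Alice
Mona–Grace–Judy–Omar–Alice

2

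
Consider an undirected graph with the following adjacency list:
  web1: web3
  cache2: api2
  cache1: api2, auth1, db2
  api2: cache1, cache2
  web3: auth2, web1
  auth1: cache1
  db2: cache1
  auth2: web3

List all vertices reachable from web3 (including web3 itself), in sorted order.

auth2, web1, web3

Start at web3.
Its neighbours: auth2, web1.
Nothing further is reachable.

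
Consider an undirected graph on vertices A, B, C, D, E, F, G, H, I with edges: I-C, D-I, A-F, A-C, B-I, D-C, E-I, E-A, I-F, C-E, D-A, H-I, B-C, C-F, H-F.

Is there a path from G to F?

G has no edges, so nothing is reachable from it.

No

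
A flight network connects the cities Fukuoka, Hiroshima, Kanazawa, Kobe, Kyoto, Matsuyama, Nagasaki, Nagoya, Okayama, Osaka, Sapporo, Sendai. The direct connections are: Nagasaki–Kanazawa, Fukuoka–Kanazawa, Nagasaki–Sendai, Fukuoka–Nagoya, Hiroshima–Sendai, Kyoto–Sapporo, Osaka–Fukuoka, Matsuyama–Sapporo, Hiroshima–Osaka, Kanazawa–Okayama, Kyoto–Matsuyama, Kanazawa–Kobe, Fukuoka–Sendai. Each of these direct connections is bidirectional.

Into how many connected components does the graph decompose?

2

From Fukuoka: component {Fukuoka, Hiroshima, Kanazawa, Kobe, Nagasaki, Nagoya, Okayama, Osaka, Sendai}.
From Kyoto: component {Kyoto, Matsuyama, Sapporo}.
That's 2 components.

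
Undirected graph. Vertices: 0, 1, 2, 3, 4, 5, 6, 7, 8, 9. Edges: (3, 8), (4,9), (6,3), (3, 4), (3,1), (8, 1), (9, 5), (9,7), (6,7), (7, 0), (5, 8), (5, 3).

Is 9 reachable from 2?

2 has no edges, so nothing is reachable from it.

No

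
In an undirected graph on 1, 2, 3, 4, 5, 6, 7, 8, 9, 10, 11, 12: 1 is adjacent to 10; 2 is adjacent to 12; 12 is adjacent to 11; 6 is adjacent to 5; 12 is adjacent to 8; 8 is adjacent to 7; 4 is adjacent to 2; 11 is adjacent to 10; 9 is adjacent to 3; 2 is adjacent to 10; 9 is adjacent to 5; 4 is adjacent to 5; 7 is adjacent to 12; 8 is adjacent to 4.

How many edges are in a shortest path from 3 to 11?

6

Distance 0: 3.
Distance 1: 9.
Distance 2: 5.
Distance 3: 4, 6.
Distance 4: 2, 8.
Distance 5: 7, 10, 12.
Distance 6: 1, 11 — contains 11.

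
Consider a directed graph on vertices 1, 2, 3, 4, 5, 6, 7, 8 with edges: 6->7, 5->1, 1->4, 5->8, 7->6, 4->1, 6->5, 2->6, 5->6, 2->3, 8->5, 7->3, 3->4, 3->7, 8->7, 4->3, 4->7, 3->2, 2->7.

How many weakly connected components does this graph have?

1

From 1: component {1, 2, 3, 4, 5, 6, 7, 8}.
That's 1 component.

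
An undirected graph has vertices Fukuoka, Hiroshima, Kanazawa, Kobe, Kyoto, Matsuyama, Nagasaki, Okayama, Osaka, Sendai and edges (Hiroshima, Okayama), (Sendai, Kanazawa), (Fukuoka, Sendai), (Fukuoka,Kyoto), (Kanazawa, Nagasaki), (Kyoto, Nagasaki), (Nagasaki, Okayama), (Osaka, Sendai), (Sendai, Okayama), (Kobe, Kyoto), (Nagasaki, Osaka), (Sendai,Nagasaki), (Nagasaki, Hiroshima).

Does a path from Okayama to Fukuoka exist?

Yes

Explore from Okayama.
Distance 1: reach Hiroshima, Nagasaki, Sendai.
Distance 2: reach Fukuoka, Kanazawa, Kyoto, Osaka.
Found Fukuoka.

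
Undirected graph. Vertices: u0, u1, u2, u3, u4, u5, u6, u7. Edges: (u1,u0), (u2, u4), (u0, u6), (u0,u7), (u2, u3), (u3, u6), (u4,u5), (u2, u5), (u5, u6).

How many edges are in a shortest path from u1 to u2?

4

Distance 0: u1.
Distance 1: u0.
Distance 2: u6, u7.
Distance 3: u3, u5.
Distance 4: u2, u4 — contains u2.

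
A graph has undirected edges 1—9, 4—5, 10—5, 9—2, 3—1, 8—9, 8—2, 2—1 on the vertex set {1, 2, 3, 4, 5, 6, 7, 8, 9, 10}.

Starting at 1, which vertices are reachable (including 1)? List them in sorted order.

1, 2, 3, 8, 9

Start at 1.
Its neighbours: 2, 3, 9.
Then their neighbours: 8.
Nothing further is reachable.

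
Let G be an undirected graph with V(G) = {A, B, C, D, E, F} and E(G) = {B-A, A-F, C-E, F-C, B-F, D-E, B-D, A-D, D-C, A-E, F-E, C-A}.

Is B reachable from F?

Explore from F.
Distance 1: reach A, B, C, E.
Found B.

Yes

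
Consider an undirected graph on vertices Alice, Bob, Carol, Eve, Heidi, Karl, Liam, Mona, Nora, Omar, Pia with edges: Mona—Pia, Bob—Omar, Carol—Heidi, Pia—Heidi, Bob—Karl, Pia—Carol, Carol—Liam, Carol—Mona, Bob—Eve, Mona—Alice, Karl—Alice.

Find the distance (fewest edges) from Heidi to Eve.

Distance 0: Heidi.
Distance 1: Carol, Pia.
Distance 2: Liam, Mona.
Distance 3: Alice.
Distance 4: Karl.
Distance 5: Bob.
Distance 6: Eve, Omar — contains Eve.

6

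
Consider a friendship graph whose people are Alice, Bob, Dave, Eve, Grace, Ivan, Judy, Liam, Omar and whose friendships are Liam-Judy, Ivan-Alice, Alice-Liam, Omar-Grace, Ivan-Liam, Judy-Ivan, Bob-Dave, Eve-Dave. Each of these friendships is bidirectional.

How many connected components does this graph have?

From Alice: component {Alice, Ivan, Judy, Liam}.
From Bob: component {Bob, Dave, Eve}.
From Grace: component {Grace, Omar}.
That's 3 components.

3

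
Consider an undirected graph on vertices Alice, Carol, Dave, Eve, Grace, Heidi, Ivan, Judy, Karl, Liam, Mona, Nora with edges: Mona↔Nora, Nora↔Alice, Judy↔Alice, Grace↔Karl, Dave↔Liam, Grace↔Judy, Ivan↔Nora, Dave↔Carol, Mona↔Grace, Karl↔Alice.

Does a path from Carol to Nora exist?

Explore from Carol.
Distance 1: reach Dave.
Distance 2: reach Liam.
The search is exhausted without reaching Nora; it lies in a different component.

No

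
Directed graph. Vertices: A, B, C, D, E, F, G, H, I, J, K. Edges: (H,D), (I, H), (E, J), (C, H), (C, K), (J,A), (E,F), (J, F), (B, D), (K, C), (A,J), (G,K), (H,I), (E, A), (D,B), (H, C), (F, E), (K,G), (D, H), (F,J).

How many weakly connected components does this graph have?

2

From A: component {A, E, F, J}.
From B: component {B, C, D, G, H, I, K}.
That's 2 components.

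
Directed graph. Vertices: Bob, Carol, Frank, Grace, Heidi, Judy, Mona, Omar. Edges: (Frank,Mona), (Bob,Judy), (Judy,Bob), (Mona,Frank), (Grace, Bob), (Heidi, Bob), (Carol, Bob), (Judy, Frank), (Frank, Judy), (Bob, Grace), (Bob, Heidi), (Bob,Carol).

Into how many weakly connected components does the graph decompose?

2

From Bob: component {Bob, Carol, Frank, Grace, Heidi, Judy, Mona}.
From Omar: component {Omar}.
That's 2 components.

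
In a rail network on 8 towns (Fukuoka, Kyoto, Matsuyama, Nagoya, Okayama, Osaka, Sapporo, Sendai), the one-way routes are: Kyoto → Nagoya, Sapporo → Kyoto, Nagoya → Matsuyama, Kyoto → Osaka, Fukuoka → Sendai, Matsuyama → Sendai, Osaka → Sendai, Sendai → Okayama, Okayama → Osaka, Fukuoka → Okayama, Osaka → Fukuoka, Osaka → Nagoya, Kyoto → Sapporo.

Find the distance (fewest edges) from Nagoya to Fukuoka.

Distance 0: Nagoya.
Distance 1: Matsuyama.
Distance 2: Sendai.
Distance 3: Okayama.
Distance 4: Osaka.
Distance 5: Fukuoka — contains Fukuoka.

5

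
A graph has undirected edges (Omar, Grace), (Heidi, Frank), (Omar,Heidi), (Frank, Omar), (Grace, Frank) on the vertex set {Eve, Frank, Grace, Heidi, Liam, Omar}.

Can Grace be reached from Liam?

Liam has no edges, so nothing is reachable from it.

No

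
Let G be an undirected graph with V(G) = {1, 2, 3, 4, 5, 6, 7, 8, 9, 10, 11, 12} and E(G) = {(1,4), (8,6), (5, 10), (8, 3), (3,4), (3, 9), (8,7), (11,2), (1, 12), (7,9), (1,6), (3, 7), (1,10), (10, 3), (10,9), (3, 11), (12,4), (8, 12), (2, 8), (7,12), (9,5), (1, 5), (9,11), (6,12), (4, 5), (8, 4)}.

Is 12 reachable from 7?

Explore from 7.
Distance 1: reach 3, 8, 9, 12.
Found 12.

Yes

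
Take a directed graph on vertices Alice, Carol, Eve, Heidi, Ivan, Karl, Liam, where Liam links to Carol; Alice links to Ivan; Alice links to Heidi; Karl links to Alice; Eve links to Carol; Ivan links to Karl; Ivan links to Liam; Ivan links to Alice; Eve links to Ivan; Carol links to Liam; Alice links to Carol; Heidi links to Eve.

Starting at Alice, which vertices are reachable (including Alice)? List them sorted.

Alice, Carol, Eve, Heidi, Ivan, Karl, Liam

Start at Alice.
Its neighbours: Carol, Heidi, Ivan.
Then their neighbours: Eve, Karl, Liam.
Every vertex is now reached.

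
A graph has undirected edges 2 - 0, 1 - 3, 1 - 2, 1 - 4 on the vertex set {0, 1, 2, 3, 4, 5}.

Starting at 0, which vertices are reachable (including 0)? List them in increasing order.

Start at 0.
Its neighbours: 2.
Then their neighbours: 1.
Then next layer: 3, 4.
Nothing further is reachable.

0, 1, 2, 3, 4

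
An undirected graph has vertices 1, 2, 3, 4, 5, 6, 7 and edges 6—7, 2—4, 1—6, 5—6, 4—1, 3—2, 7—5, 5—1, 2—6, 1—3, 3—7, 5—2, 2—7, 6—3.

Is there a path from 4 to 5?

Explore from 4.
Distance 1: reach 1, 2.
Distance 2: reach 3, 5, 6, 7.
Found 5.

Yes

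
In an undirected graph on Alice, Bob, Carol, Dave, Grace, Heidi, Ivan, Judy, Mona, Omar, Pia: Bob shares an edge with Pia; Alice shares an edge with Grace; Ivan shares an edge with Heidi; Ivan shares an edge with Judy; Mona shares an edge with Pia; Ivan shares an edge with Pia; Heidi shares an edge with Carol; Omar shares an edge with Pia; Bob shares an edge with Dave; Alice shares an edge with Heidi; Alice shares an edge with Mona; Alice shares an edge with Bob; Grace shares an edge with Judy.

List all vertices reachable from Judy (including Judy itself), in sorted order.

Alice, Bob, Carol, Dave, Grace, Heidi, Ivan, Judy, Mona, Omar, Pia

Start at Judy.
Its neighbours: Grace, Ivan.
Then their neighbours: Alice, Heidi, Pia.
Then next layer: Bob, Carol, Mona, Omar.
Then next layer: Dave.
Every vertex is now reached.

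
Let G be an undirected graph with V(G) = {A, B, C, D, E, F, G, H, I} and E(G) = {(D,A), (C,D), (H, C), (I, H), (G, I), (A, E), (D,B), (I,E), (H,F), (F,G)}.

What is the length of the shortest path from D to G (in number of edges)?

Distance 0: D.
Distance 1: A, B, C.
Distance 2: E, H.
Distance 3: F, I.
Distance 4: G — contains G.

4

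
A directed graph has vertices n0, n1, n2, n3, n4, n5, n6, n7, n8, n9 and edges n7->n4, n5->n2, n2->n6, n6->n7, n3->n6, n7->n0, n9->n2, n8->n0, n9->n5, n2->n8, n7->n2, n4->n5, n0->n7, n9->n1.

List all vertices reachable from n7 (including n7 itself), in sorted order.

n0, n2, n4, n5, n6, n7, n8

Start at n7.
Its neighbours: n0, n2, n4.
Then their neighbours: n5, n6, n8.
Nothing further is reachable.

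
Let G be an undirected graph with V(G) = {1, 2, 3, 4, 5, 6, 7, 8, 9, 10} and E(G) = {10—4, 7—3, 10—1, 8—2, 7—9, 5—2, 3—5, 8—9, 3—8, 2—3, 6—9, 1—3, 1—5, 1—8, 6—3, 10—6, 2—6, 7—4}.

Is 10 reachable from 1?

Explore from 1.
Distance 1: reach 3, 5, 8, 10.
Found 10.

Yes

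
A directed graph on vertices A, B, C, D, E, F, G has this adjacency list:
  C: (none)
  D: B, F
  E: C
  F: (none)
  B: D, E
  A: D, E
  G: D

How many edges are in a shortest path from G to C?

Distance 0: G.
Distance 1: D.
Distance 2: B, F.
Distance 3: E.
Distance 4: C — contains C.

4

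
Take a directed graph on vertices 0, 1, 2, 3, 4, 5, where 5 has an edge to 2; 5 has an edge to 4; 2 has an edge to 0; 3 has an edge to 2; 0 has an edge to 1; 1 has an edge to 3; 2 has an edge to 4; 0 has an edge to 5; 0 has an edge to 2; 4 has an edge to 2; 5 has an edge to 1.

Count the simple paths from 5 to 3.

3

5→1→3
5→2→0→1→3
5→4→2→0→1→3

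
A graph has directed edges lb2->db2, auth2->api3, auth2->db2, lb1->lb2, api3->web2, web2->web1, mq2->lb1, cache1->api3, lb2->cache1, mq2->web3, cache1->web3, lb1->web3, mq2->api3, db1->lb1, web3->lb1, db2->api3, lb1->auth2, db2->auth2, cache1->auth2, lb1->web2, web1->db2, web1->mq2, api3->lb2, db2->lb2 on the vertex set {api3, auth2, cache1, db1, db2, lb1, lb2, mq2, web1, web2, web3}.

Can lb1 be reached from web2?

Yes

Explore from web2.
Distance 1: reach web1.
Distance 2: reach db2, mq2.
Distance 3: reach api3, auth2, lb1, lb2, web3.
Found lb1.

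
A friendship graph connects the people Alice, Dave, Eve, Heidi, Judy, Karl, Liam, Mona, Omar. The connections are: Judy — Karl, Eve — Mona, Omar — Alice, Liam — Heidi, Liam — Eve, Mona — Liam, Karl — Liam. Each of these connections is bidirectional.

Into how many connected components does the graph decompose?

3

From Alice: component {Alice, Omar}.
From Dave: component {Dave}.
From Eve: component {Eve, Heidi, Judy, Karl, Liam, Mona}.
That's 3 components.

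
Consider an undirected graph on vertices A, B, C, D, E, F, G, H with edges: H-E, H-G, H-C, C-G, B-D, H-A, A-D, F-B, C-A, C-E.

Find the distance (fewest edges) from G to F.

Distance 0: G.
Distance 1: C, H.
Distance 2: A, E.
Distance 3: D.
Distance 4: B.
Distance 5: F — contains F.

5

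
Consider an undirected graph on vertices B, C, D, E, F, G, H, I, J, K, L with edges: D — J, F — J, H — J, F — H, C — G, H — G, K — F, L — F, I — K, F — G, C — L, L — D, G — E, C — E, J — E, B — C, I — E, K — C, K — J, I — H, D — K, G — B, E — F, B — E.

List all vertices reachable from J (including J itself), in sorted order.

Start at J.
Its neighbours: D, E, F, H, K.
Then their neighbours: B, C, G, I, L.
Every vertex is now reached.

B, C, D, E, F, G, H, I, J, K, L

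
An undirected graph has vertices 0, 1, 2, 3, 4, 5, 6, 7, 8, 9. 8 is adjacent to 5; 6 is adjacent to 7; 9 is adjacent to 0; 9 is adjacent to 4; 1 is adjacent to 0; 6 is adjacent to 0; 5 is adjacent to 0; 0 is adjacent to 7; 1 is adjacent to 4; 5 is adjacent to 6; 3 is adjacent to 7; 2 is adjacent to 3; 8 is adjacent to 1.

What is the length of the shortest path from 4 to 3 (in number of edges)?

4

Distance 0: 4.
Distance 1: 1, 9.
Distance 2: 0, 8.
Distance 3: 5, 6, 7.
Distance 4: 3 — contains 3.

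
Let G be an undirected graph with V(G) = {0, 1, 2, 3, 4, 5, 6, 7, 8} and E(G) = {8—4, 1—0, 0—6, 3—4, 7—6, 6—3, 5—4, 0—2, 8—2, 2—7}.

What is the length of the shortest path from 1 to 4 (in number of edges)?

4

Distance 0: 1.
Distance 1: 0.
Distance 2: 2, 6.
Distance 3: 3, 7, 8.
Distance 4: 4 — contains 4.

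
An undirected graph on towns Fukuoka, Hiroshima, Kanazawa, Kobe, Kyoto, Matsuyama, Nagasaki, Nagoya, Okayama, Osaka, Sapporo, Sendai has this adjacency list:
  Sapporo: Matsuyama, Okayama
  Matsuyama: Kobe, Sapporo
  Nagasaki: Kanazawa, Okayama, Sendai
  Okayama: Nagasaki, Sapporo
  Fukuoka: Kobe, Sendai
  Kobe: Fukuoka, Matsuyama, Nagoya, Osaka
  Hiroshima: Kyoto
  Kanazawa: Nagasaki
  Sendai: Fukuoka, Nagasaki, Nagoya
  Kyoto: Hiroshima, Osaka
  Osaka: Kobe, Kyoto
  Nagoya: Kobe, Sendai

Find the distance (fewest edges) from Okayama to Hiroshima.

Distance 0: Okayama.
Distance 1: Nagasaki, Sapporo.
Distance 2: Kanazawa, Matsuyama, Sendai.
Distance 3: Fukuoka, Kobe, Nagoya.
Distance 4: Osaka.
Distance 5: Kyoto.
Distance 6: Hiroshima — contains Hiroshima.

6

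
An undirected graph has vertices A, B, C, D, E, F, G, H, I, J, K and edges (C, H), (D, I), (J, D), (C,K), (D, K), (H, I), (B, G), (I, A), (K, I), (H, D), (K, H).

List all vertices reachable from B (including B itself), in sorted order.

B, G

Start at B.
Its neighbours: G.
Nothing further is reachable.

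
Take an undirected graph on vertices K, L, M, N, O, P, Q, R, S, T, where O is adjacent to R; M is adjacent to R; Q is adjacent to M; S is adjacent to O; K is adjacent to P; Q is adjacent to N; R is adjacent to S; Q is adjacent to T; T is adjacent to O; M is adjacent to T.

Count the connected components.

3

From K: component {K, P}.
From L: component {L}.
From M: component {M, N, O, Q, R, S, T}.
That's 3 components.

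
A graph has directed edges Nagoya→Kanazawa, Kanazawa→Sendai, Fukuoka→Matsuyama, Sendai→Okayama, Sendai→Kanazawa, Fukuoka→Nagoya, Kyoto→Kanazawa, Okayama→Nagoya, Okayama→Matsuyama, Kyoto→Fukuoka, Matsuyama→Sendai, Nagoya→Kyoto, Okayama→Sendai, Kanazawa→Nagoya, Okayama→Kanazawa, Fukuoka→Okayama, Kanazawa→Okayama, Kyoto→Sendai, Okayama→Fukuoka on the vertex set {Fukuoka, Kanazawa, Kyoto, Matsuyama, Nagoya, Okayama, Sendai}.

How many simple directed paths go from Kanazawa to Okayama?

Kanazawa→Nagoya→Kyoto→Fukuoka→Matsuyama→Sendai→Okayama
Kanazawa→Nagoya→Kyoto→Fukuoka→Okayama
Kanazawa→Nagoya→Kyoto→Sendai→Okayama
Kanazawa→Okayama
Kanazawa→Sendai→Okayama

5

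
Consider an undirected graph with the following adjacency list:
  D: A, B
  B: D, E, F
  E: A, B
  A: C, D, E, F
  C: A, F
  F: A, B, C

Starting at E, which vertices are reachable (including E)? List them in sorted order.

Start at E.
Its neighbours: A, B.
Then their neighbours: C, D, F.
Every vertex is now reached.

A, B, C, D, E, F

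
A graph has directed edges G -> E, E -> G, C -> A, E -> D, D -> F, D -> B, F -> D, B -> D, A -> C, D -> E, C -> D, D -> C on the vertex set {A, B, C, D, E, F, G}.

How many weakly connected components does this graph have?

1

From A: component {A, B, C, D, E, F, G}.
That's 1 component.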